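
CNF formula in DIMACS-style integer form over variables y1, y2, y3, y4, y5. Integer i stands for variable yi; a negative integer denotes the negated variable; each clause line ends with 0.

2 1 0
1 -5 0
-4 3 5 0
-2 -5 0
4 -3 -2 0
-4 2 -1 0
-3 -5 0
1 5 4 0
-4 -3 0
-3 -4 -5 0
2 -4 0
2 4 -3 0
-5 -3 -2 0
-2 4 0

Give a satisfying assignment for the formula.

y1 = True, y2 = False, y3 = False, y4 = False, y5 = True

Try y1 = True.
The remaining clauses are satisfied by y2 = False, y3 = False, y4 = False, y5 = True.
Every clause has at least one true literal under this assignment.
Check each clause:
  1. {y1, y2} — y1 is true.
  2. {¬y5, y1} — y1 is true.
  3. {¬y4, y3, y5} — ¬y4 is true.
  4. {¬y2, ¬y5} — ¬y2 is true.
  5. {¬y3, ¬y2, y4} — ¬y3 is true.
  6. {¬y4, y2, ¬y1} — ¬y4 is true.
  7. {¬y3, ¬y5} — ¬y3 is true.
  8. {y5, y1, y4} — y1 is true.
  9. {¬y3, ¬y4} — ¬y4 is true.
  10. {¬y4, ¬y3, ¬y5} — ¬y4 is true.
  11. {y2, ¬y4} — ¬y4 is true.
  12. {y2, ¬y3, y4} — ¬y3 is true.
  13. {¬y5, ¬y2, ¬y3} — ¬y3 is true.
  14. {¬y2, y4} — ¬y2 is true.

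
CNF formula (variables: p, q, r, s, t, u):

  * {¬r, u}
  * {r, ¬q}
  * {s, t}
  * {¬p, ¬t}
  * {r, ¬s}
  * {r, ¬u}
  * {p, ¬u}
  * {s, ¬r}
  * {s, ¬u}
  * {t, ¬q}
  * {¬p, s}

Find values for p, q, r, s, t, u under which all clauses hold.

p = T, q = F, r = T, s = T, t = F, u = T

Check each clause:
  1. {u, ¬r} — u is true.
  2. {r, ¬q} — r is true.
  3. {t, s} — s is true.
  4. {¬t, ¬p} — ¬t is true.
  5. {r, ¬s} — r is true.
  6. {r, ¬u} — r is true.
  7. {p, ¬u} — p is true.
  8. {¬r, s} — s is true.
  9. {s, ¬u} — s is true.
  10. {¬q, t} — ¬q is true.
  11. {¬p, s} — s is true.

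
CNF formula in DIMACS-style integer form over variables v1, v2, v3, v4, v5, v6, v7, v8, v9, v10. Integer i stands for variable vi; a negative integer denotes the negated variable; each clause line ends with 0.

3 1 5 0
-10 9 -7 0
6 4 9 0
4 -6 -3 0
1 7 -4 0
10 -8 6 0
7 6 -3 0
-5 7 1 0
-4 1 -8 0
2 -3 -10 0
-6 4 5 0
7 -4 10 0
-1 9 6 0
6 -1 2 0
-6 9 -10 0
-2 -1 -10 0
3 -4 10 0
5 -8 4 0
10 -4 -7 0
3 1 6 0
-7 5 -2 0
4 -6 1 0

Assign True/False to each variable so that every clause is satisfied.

v1=True  v2=True  v3=True  v4=False  v5=True  v6=False  v7=True  v8=False  v9=True  v10=False

Check each clause:
  1. {v3, v5, v1} — v1 is true.
  2. {¬v7, v9, ¬v10} — ¬v10 is true.
  3. {v6, v4, v9} — v9 is true.
  4. {¬v6, ¬v3, v4} — ¬v6 is true.
  5. {¬v4, v1, v7} — v1 is true.
  6. {v10, v6, ¬v8} — ¬v8 is true.
  7. {¬v3, v7, v6} — v7 is true.
  8. {¬v5, v7, v1} — v1 is true.
  9. {v1, ¬v8, ¬v4} — ¬v8 is true.
  10. {v2, ¬v3, ¬v10} — v2 is true.
  11. {¬v6, v4, v5} — ¬v6 is true.
  12. {v7, v10, ¬v4} — ¬v4 is true.
  13. {¬v1, v6, v9} — v9 is true.
  14. {v6, ¬v1, v2} — v2 is true.
  15. {v9, ¬v10, ¬v6} — v9 is true.
  16. {¬v10, ¬v2, ¬v1} — ¬v10 is true.
  17. {¬v4, v3, v10} — v3 is true.
  18. {v4, v5, ¬v8} — ¬v8 is true.
  19. {¬v7, v10, ¬v4} — ¬v4 is true.
  20. {v1, v3, v6} — v1 is true.
  21. {v5, ¬v7, ¬v2} — v5 is true.
  22. {v1, v4, ¬v6} — v1 is true.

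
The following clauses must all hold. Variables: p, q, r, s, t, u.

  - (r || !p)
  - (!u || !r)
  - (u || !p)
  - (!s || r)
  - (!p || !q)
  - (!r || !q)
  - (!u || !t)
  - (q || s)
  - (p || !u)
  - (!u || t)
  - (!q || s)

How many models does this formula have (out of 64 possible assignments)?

2

The models are:
  p=0 q=0 r=1 s=1 t=0 u=0
  p=0 q=0 r=1 s=1 t=1 u=0
Count: 2.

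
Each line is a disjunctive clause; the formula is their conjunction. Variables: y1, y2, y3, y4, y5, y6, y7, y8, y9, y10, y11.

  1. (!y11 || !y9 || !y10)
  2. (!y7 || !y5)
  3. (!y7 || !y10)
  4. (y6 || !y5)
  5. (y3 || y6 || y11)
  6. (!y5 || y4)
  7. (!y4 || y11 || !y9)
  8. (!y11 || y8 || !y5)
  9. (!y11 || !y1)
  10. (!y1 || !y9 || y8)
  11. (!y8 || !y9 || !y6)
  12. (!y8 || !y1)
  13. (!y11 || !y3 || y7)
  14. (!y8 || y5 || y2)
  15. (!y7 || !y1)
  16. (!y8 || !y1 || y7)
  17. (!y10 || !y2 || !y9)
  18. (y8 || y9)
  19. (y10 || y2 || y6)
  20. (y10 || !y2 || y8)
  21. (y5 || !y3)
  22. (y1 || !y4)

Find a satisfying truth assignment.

y1=0  y2=0  y3=0  y4=0  y5=0  y6=1  y7=0  y8=0  y9=1  y10=0  y11=0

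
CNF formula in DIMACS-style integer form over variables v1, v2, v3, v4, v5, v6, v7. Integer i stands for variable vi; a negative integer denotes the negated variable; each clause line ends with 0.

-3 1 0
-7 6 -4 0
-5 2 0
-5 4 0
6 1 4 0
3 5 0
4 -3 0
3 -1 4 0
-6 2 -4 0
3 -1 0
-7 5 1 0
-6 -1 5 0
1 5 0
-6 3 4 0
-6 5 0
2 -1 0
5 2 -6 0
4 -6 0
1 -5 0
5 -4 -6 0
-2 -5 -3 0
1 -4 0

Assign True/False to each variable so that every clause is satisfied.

v1=T, v2=T, v3=T, v4=T, v5=F, v6=F, v7=F

v7 occurs only negated in the remaining clauses — set v7 = False.
Set v1 = True and propagate.
  then v3 is forced to True.
  then v4 is forced to True.
  then v2 is forced to True.
  then v5 is forced to False.
  then v6 is forced to False.
Every clause has at least one true literal under this assignment.
Check each clause:
  1. (~v3 \/ v1) — v1 is true.
  2. (v6 \/ ~v7 \/ ~v4) — ~v7 is true.
  3. (v2 \/ ~v5) — v2 is true.
  4. (~v5 \/ v4) — ~v5 is true.
  5. (v6 \/ v4 \/ v1) — v1 is true.
  6. (v5 \/ v3) — v3 is true.
  7. (~v3 \/ v4) — v4 is true.
  8. (v3 \/ v4 \/ ~v1) — v3 is true.
  9. (~v6 \/ v2 \/ ~v4) — ~v6 is true.
  10. (~v1 \/ v3) — v3 is true.
  11. (~v7 \/ v5 \/ v1) — ~v7 is true.
  12. (~v1 \/ ~v6 \/ v5) — ~v6 is true.
  13. (v1 \/ v5) — v1 is true.
  14. (v4 \/ v3 \/ ~v6) — ~v6 is true.
  15. (v5 \/ ~v6) — ~v6 is true.
  16. (v2 \/ ~v1) — v2 is true.
  17. (v2 \/ ~v6 \/ v5) — ~v6 is true.
  18. (~v6 \/ v4) — ~v6 is true.
  19. (~v5 \/ v1) — v1 is true.
  20. (v5 \/ ~v4 \/ ~v6) — ~v6 is true.
  21. (~v5 \/ ~v2 \/ ~v3) — ~v5 is true.
  22. (v1 \/ ~v4) — v1 is true.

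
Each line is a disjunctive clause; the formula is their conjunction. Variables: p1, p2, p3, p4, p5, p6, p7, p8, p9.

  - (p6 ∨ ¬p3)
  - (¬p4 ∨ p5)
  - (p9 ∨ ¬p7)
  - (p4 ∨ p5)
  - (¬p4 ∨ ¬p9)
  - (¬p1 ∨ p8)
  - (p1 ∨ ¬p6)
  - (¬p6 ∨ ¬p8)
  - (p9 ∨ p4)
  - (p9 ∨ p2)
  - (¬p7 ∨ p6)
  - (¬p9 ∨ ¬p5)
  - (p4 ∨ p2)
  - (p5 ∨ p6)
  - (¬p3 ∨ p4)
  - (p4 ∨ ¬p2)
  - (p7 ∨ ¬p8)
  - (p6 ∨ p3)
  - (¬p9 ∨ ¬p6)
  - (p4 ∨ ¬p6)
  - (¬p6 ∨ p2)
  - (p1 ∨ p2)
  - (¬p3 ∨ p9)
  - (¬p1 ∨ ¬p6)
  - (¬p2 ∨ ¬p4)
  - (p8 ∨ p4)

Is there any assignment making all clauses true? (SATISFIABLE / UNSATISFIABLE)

p4 = True:
  propagation gives p5=True, p9=False, p7=False, p2=True; an empty clause results — contradiction.
p4 = False:
  propagation gives p5=True, p9=True; an empty clause results — contradiction.
Every branch closes, so no satisfying assignment exists.

UNSATISFIABLE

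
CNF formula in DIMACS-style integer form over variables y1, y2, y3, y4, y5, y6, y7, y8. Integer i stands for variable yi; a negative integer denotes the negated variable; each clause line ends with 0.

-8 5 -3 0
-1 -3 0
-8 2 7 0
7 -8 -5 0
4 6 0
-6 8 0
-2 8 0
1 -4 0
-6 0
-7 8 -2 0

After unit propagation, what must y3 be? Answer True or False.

Unit clause (!y6) sets y6 = False.
From (y4 || y6) and y6 = False: y4 = True.
(y1 || !y4): since y4 = True, the clause reduces to (y1). y1 = True.
From (!y1 || !y3) and y1 = True: y3 = False.

False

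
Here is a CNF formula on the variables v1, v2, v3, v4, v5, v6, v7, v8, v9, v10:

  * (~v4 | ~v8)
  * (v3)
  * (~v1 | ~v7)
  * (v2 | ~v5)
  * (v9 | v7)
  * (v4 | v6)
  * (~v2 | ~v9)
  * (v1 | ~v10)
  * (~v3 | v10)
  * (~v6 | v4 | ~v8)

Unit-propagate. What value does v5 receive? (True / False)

False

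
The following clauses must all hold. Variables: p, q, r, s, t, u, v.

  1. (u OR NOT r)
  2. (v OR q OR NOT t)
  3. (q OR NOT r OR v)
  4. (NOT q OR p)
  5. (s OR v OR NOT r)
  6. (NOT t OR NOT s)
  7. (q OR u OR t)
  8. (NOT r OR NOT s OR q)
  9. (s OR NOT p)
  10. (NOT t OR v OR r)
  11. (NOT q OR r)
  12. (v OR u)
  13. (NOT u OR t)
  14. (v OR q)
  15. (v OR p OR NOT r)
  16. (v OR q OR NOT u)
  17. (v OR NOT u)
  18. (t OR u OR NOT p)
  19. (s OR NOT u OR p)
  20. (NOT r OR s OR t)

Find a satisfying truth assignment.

v occurs only positively in the remaining clauses — set v = True.
Try p = False.
  then q is forced to False.
For the remaining variables, r = False, s = False, t = True, u = False works.
Every clause has at least one true literal under this assignment.
Check each clause:
  1. (u OR NOT r) — NOT r is true.
  2. (q OR NOT t OR v) — v is true.
  3. (q OR NOT r OR v) — NOT r is true.
  4. (NOT q OR p) — NOT q is true.
  5. (v OR NOT r OR s) — NOT r is true.
  6. (NOT s OR NOT t) — NOT s is true.
  7. (q OR t OR u) — t is true.
  8. (NOT s OR NOT r OR q) — NOT s is true.
  9. (NOT p OR s) — NOT p is true.
  10. (NOT t OR v OR r) — v is true.
  11. (r OR NOT q) — NOT q is true.
  12. (v OR u) — v is true.
  13. (NOT u OR t) — NOT u is true.
  14. (v OR q) — v is true.
  15. (v OR p OR NOT r) — NOT r is true.
  16. (v OR q OR NOT u) — NOT u is true.
  17. (v OR NOT u) — NOT u is true.
  18. (u OR t OR NOT p) — t is true.
  19. (s OR p OR NOT u) — NOT u is true.
  20. (t OR NOT r OR s) — t is true.

p = 0, q = 0, r = 0, s = 0, t = 1, u = 0, v = 1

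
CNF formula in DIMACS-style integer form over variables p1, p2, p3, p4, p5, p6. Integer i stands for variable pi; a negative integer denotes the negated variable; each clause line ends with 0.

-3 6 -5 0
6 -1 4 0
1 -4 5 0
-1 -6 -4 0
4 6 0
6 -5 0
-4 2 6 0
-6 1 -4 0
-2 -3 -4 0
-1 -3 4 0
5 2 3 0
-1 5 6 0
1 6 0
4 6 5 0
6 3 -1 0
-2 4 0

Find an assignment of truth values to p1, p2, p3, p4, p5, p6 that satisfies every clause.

p1=F, p2=F, p3=T, p4=F, p5=F, p6=T

Check each clause:
  1. (¬p5 ∨ ¬p3 ∨ p6) — ¬p5 is true.
  2. (p6 ∨ p4 ∨ ¬p1) — p6 is true.
  3. (p1 ∨ p5 ∨ ¬p4) — ¬p4 is true.
  4. (¬p1 ∨ ¬p6 ∨ ¬p4) — ¬p4 is true.
  5. (p4 ∨ p6) — p6 is true.
  6. (¬p5 ∨ p6) — ¬p5 is true.
  7. (¬p4 ∨ p2 ∨ p6) — ¬p4 is true.
  8. (p1 ∨ ¬p4 ∨ ¬p6) — ¬p4 is true.
  9. (¬p3 ∨ ¬p4 ∨ ¬p2) — ¬p4 is true.
  10. (¬p3 ∨ ¬p1 ∨ p4) — ¬p1 is true.
  11. (p5 ∨ p2 ∨ p3) — p3 is true.
  12. (p5 ∨ p6 ∨ ¬p1) — ¬p1 is true.
  13. (p1 ∨ p6) — p6 is true.
  14. (p6 ∨ p5 ∨ p4) — p6 is true.
  15. (p6 ∨ ¬p1 ∨ p3) — p3 is true.
  16. (p4 ∨ ¬p2) — ¬p2 is true.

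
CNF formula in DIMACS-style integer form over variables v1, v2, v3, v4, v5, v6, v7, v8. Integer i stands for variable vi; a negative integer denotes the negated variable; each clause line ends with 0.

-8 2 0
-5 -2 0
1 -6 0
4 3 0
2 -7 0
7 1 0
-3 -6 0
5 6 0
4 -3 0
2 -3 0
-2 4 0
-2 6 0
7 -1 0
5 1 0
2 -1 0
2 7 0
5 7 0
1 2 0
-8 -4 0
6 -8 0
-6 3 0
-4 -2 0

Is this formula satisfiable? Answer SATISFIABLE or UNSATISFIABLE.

v2 = True:
  propagation gives v5=False, v6=True, v1=True, v3=False; an empty clause results — contradiction.
v2 = False:
  propagation gives v8=False, v7=False; an empty clause results — contradiction.
Every branch closes, so no satisfying assignment exists.

UNSATISFIABLE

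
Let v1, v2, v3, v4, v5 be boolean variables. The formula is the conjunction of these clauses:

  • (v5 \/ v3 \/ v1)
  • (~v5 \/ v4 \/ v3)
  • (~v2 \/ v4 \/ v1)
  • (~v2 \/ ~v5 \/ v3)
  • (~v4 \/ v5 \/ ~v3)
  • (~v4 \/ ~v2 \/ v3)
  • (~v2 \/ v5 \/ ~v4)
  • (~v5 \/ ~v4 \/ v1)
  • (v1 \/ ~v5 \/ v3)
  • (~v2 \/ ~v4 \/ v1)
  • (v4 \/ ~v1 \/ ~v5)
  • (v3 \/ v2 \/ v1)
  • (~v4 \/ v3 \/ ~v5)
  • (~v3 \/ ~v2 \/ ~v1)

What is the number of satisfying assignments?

Case analysis on v3 and v4:
  v3=T, v4=T: remaining (v1,v2,v5) ∈ {(T,F,T)} — 1.
  v3=T, v4=F: remaining (v1,v2,v5) ∈ {(F,F,F); (F,F,T); (T,F,F)} — 3.
  v3=F, v4=T: remaining (v1,v2,v5) ∈ {(T,F,F)} — 1.
  v3=F, v4=F: remaining (v1,v2,v5) ∈ {(T,F,F); (T,T,F)} — 2.
Total: 1 + 3 + 1 + 2 = 7.

7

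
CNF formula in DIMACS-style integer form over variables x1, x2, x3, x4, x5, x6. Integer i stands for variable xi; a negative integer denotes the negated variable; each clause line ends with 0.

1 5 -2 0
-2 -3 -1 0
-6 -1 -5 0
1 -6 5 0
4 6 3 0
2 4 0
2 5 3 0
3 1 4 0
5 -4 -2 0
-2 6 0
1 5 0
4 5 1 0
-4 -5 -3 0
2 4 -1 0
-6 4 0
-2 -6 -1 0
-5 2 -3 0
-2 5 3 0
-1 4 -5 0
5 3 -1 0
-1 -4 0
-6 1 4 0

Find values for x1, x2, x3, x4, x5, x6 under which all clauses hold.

Try x1 = False.
  then x5 is forced to True.
Try x2 = False.
  then x4 is forced to True.
  then x3 is forced to False.
x6 is now unconstrained; take x6 = True.

x1 = 0, x2 = 0, x3 = 0, x4 = 1, x5 = 1, x6 = 1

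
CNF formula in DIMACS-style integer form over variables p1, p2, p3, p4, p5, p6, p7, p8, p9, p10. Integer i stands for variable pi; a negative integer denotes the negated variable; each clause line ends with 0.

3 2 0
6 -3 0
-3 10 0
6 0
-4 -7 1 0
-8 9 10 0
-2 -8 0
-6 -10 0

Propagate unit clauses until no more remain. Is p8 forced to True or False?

Unit clause (p6) sets p6 = True.
(~p6 | ~p10): since p6 = True, the clause reduces to (~p10). p10 = False.
From (p10 | ~p3) and p10 = False: p3 = False.
(p2 | p3): since p3 = False, the clause reduces to (p2). p2 = True.
In (~p2 | ~p8), ~p2 is now false; ~p8 must hold, so p8 = False.

False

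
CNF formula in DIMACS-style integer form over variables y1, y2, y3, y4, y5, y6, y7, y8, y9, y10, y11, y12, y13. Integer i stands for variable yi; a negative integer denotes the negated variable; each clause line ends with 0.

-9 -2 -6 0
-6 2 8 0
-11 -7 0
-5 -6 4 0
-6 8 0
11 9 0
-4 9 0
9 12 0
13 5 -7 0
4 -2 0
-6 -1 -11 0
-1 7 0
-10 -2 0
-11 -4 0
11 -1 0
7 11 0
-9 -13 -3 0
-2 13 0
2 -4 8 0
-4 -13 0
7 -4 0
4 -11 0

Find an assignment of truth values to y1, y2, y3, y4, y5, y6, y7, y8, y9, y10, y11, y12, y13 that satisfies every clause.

y1=False, y2=False, y3=False, y4=True, y5=True, y6=True, y7=True, y8=True, y9=True, y10=False, y11=False, y12=False, y13=False

Check each clause:
  1. (!y9 || !y2 || !y6) — !y2 is true.
  2. (y8 || y2 || !y6) — y8 is true.
  3. (!y11 || !y7) — !y11 is true.
  4. (y4 || !y6 || !y5) — y4 is true.
  5. (y8 || !y6) — y8 is true.
  6. (y9 || y11) — y9 is true.
  7. (y9 || !y4) — y9 is true.
  8. (y9 || y12) — y9 is true.
  9. (y13 || !y7 || y5) — y5 is true.
  10. (!y2 || y4) — y4 is true.
  11. (!y1 || !y11 || !y6) — !y11 is true.
  12. (!y1 || y7) — !y1 is true.
  13. (!y10 || !y2) — !y10 is true.
  14. (!y11 || !y4) — !y11 is true.
  15. (y11 || !y1) — !y1 is true.
  16. (y11 || y7) — y7 is true.
  17. (!y9 || !y3 || !y13) — !y13 is true.
  18. (y13 || !y2) — !y2 is true.
  19. (y2 || y8 || !y4) — y8 is true.
  20. (!y13 || !y4) — !y13 is true.
  21. (!y4 || y7) — y7 is true.
  22. (y4 || !y11) — y4 is true.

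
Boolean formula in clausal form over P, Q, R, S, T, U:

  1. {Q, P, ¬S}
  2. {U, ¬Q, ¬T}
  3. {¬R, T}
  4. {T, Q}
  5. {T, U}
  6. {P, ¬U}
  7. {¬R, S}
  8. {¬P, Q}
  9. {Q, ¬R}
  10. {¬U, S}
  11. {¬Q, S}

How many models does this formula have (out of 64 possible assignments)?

4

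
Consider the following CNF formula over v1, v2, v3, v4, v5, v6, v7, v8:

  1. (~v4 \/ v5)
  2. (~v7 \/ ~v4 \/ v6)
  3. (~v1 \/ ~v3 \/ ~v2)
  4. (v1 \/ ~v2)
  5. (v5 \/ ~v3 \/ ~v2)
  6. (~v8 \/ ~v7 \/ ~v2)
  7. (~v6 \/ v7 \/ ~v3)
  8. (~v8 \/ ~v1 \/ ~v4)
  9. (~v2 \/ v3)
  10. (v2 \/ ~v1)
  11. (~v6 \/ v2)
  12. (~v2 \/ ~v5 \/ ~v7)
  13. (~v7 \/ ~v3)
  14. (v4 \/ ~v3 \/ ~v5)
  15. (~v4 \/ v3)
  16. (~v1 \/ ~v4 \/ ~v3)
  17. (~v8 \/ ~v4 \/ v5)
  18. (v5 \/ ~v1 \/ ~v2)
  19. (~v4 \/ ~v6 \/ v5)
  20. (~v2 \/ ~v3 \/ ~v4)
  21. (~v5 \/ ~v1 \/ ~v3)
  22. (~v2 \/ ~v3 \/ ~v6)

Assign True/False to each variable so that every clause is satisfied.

Set v1 = False and propagate.
  then v2 is forced to False.
  then v6 is forced to False.
Set v3 = False and propagate.
  then v4 is forced to False.
v5, v7, v8 are now unconstrained; take v5 = True, v7 = True, v8 = True.

v1=F, v2=F, v3=F, v4=F, v5=T, v6=F, v7=T, v8=T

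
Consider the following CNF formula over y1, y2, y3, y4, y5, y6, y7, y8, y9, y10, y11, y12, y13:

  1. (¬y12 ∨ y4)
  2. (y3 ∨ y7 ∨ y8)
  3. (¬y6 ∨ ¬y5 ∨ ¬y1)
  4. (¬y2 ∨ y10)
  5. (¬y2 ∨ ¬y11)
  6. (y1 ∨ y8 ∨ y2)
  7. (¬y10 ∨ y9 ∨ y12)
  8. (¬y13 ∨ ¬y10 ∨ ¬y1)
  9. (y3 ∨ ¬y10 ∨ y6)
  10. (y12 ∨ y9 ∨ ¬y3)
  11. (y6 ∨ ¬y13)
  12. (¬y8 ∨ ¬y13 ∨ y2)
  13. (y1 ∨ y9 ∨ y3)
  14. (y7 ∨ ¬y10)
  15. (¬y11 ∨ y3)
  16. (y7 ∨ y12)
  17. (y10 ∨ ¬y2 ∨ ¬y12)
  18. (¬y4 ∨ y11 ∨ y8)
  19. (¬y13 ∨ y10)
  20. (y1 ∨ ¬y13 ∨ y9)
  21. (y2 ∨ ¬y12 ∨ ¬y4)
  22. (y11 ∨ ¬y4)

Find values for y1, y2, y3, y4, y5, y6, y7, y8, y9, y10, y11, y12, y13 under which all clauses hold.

y1=0  y2=1  y3=1  y4=0  y5=1  y6=1  y7=1  y8=1  y9=1  y10=1  y11=0  y12=0  y13=1

Pure literal: y7 appears only positively; assign y7 = True.
Pure literal: y9 appears only positively; assign y9 = True.
Branch on y1: take y1 = False.
Try y2 = True.
  then y10 is forced to True.
  then y11 is forced to False.
  then y4 is forced to False.
  then y12 is forced to False.
Set y3 = True and propagate.
For the remaining variables, y5 = True, y6 = True, y8 = True, y13 = True works.
Check each clause:
  1. (y4 ∨ ¬y12) — ¬y12 is true.
  2. (y7 ∨ y3 ∨ y8) — y8 is true.
  3. (¬y5 ∨ ¬y6 ∨ ¬y1) — ¬y1 is true.
  4. (¬y2 ∨ y10) — y10 is true.
  5. (¬y2 ∨ ¬y11) — ¬y11 is true.
  6. (y1 ∨ y8 ∨ y2) — y8 is true.
  7. (¬y10 ∨ y12 ∨ y9) — y9 is true.
  8. (¬y1 ∨ ¬y13 ∨ ¬y10) — ¬y1 is true.
  9. (y3 ∨ ¬y10 ∨ y6) — y3 is true.
  10. (y12 ∨ ¬y3 ∨ y9) — y9 is true.
  11. (y6 ∨ ¬y13) — y6 is true.
  12. (¬y8 ∨ y2 ∨ ¬y13) — y2 is true.
  13. (y3 ∨ y9 ∨ y1) — y9 is true.
  14. (¬y10 ∨ y7) — y7 is true.
  15. (¬y11 ∨ y3) — y3 is true.
  16. (y12 ∨ y7) — y7 is true.
  17. (¬y2 ∨ y10 ∨ ¬y12) — y10 is true.
  18. (y8 ∨ ¬y4 ∨ y11) — y8 is true.
  19. (¬y13 ∨ y10) — y10 is true.
  20. (¬y13 ∨ y1 ∨ y9) — y9 is true.
  21. (¬y12 ∨ y2 ∨ ¬y4) — y2 is true.
  22. (¬y4 ∨ y11) — ¬y4 is true.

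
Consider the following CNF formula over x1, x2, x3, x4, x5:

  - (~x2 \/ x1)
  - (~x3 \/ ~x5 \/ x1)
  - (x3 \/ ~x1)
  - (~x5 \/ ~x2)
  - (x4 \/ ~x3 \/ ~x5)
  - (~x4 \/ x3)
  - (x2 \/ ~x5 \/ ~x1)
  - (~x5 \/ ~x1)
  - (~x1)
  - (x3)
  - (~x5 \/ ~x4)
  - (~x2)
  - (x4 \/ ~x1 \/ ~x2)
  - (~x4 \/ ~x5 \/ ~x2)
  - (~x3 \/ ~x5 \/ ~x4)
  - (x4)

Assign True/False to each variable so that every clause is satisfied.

(~x1) is a unit clause, so x1 = False.
Unit propagation: (~x2) forces x2 = False.
The clause (x3) is unit: x3 must be True.
Unit propagation: (~x5) forces x5 = False.
(x4) is a unit clause, so x4 = True.
Every clause has at least one true literal under this assignment.

x1 = 0  x2 = 0  x3 = 1  x4 = 1  x5 = 0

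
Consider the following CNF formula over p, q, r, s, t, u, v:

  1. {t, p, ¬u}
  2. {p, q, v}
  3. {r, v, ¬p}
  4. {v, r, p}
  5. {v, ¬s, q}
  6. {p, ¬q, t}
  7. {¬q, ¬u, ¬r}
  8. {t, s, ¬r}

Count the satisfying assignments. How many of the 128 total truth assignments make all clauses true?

49

Case analysis on p and q:
  p=T, q=T: 14 of the 32 assignments to (r,s,t,u,v) work.
  p=T, q=F: u free; 8 ways for (r,s,t,v) × 2^1 = 16.
  p=F, q=T: s free; 4 ways for (r,t,u,v) × 2^1 = 8.
  p=F, q=F: 11 of the 32 assignments to (r,s,t,u,v) work.
Total: 14 + 16 + 8 + 11 = 49.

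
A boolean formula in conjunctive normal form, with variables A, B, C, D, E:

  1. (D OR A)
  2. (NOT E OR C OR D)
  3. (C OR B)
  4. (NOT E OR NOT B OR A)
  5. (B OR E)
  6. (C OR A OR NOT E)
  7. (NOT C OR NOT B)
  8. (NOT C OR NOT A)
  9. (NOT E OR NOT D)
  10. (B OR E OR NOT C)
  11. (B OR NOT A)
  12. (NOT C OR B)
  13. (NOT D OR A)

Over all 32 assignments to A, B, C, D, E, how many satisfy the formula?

Satisfying assignments:
  A=T B=T C=F D=F E=F
  A=T B=T C=F D=T E=F
Count: 2.

2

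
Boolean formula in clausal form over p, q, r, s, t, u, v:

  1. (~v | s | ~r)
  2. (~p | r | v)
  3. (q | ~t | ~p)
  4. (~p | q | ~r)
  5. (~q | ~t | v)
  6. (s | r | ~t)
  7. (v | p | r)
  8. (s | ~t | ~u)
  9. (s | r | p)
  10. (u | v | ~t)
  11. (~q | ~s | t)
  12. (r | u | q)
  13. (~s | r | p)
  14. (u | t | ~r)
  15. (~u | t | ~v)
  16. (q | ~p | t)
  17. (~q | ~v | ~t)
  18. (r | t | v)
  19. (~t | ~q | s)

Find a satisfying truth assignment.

Try p = False.
Branch on q: take q = True.
For the remaining variables, r = True, s = False, t = False, u = True, v = False works.

p = False, q = True, r = True, s = False, t = False, u = True, v = False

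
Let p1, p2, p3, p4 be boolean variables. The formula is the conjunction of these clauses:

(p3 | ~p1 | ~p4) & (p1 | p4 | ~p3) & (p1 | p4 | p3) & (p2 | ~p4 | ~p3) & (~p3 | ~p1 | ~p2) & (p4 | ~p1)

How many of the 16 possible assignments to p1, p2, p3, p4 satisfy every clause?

Satisfying assignments:
  p1=0 p2=0 p3=0 p4=1
  p1=0 p2=1 p3=0 p4=1
  p1=0 p2=1 p3=1 p4=1
That's 3 in total.

3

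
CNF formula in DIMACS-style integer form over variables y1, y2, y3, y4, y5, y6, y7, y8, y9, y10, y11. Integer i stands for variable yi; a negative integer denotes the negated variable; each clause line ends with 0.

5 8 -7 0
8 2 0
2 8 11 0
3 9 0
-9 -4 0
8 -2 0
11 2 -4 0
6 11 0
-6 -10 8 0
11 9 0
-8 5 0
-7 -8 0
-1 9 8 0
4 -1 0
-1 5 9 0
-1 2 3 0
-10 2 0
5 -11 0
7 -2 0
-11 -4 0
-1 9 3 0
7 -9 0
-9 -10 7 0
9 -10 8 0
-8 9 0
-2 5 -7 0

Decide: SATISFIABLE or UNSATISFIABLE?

y8 = True:
  propagation gives y5=True, y7=False, y2=False, y10=False; an empty clause results — contradiction.
y8 = False:
  propagation gives y2=True; an empty clause results — contradiction.
Every branch closes, so no satisfying assignment exists.

UNSATISFIABLE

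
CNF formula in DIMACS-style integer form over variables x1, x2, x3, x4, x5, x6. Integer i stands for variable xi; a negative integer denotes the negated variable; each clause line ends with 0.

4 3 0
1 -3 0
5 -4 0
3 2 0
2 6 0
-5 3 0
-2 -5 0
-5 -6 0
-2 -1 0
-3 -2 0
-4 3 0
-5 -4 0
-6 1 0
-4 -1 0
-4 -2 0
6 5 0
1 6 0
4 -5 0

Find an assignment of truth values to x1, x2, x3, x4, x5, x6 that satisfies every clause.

Branch on x1: take x1 = True.
  then x2 is forced to False.
  then x3 is forced to True.
  then x6 is forced to True.
  then x5 is forced to False.
  then x4 is forced to False.

x1 = 1, x2 = 0, x3 = 1, x4 = 0, x5 = 0, x6 = 1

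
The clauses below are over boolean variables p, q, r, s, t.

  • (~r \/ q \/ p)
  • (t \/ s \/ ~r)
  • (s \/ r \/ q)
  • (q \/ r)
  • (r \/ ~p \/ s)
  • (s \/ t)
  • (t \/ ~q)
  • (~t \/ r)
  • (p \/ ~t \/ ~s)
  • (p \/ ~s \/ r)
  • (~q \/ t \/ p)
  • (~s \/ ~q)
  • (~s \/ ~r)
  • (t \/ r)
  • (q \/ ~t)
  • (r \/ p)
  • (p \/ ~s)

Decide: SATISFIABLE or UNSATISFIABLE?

SATISFIABLE

Try p = False.
  then r is forced to True.
  then q is forced to True.
  then t is forced to True.
  then s is forced to False.
Every clause has at least one true literal under this assignment.
So p=False  q=True  r=True  s=False  t=True is a satisfying assignment.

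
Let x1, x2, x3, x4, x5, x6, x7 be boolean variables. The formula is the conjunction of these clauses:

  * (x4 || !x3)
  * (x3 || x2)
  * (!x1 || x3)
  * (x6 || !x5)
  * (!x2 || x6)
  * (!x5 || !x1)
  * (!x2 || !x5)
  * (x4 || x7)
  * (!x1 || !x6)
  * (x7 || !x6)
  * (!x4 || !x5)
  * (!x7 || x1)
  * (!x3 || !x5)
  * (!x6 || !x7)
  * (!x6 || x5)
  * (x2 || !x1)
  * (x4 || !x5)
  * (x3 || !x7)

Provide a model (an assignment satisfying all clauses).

x1=0, x2=0, x3=1, x4=1, x5=0, x6=0, x7=0

Check each clause:
  1. (x4 || !x3) — x4 is true.
  2. (x2 || x3) — x3 is true.
  3. (!x1 || x3) — x3 is true.
  4. (!x5 || x6) — !x5 is true.
  5. (x6 || !x2) — !x2 is true.
  6. (!x1 || !x5) — !x5 is true.
  7. (!x2 || !x5) — !x5 is true.
  8. (x4 || x7) — x4 is true.
  9. (!x6 || !x1) — !x6 is true.
  10. (!x6 || x7) — !x6 is true.
  11. (!x4 || !x5) — !x5 is true.
  12. (!x7 || x1) — !x7 is true.
  13. (!x3 || !x5) — !x5 is true.
  14. (!x7 || !x6) — !x7 is true.
  15. (!x6 || x5) — !x6 is true.
  16. (!x1 || x2) — !x1 is true.
  17. (x4 || !x5) — !x5 is true.
  18. (!x7 || x3) — !x7 is true.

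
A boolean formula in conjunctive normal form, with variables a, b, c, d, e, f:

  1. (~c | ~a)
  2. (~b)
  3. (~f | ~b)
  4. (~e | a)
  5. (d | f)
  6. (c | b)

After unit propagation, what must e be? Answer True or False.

False

(~b) is a unit clause: b = False.
From (c | b) and b = False: c = True.
(~c | ~a) with c = True leaves only ~a, so a = False.
(~e | a) with a = False leaves only ~e, so e = False.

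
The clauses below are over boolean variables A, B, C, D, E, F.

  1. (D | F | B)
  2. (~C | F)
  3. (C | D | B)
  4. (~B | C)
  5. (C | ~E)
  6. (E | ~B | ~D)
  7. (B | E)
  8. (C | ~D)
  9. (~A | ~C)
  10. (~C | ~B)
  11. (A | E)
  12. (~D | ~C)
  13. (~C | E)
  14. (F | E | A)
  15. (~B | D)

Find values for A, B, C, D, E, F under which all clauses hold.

A=F, B=F, C=T, D=F, E=T, F=T

Check each clause:
  1. (F | D | B) — F is true.
  2. (~C | F) — F is true.
  3. (C | D | B) — C is true.
  4. (C | ~B) — C is true.
  5. (C | ~E) — C is true.
  6. (E | ~B | ~D) — ~D is true.
  7. (E | B) — E is true.
  8. (~D | C) — C is true.
  9. (~A | ~C) — ~A is true.
  10. (~B | ~C) — ~B is true.
  11. (E | A) — E is true.
  12. (~C | ~D) — ~D is true.
  13. (E | ~C) — E is true.
  14. (F | A | E) — E is true.
  15. (D | ~B) — ~B is true.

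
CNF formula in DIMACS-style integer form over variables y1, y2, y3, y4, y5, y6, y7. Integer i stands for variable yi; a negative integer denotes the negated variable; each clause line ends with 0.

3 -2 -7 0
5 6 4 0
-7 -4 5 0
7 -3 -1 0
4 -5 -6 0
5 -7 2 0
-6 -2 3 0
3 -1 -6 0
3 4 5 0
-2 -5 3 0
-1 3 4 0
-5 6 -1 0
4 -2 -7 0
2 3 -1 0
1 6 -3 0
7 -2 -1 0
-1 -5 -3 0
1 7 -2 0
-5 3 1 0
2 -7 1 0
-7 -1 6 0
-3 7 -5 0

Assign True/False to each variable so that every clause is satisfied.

y1=F, y2=F, y3=T, y4=F, y5=F, y6=T, y7=F

Check each clause:
  1. (¬y2 ∨ ¬y7 ∨ y3) — ¬y7 is true.
  2. (y4 ∨ y5 ∨ y6) — y6 is true.
  3. (y5 ∨ ¬y4 ∨ ¬y7) — ¬y7 is true.
  4. (¬y3 ∨ ¬y1 ∨ y7) — ¬y1 is true.
  5. (y4 ∨ ¬y5 ∨ ¬y6) — ¬y5 is true.
  6. (y5 ∨ ¬y7 ∨ y2) — ¬y7 is true.
  7. (y3 ∨ ¬y2 ∨ ¬y6) — y3 is true.
  8. (¬y6 ∨ ¬y1 ∨ y3) — y3 is true.
  9. (y4 ∨ y3 ∨ y5) — y3 is true.
  10. (¬y2 ∨ y3 ∨ ¬y5) — y3 is true.
  11. (y4 ∨ y3 ∨ ¬y1) — y3 is true.
  12. (¬y5 ∨ y6 ∨ ¬y1) — ¬y5 is true.
  13. (¬y7 ∨ ¬y2 ∨ y4) — ¬y7 is true.
  14. (y3 ∨ ¬y1 ∨ y2) — y3 is true.
  15. (y6 ∨ ¬y3 ∨ y1) — y6 is true.
  16. (y7 ∨ ¬y2 ∨ ¬y1) — ¬y1 is true.
  17. (¬y3 ∨ ¬y5 ∨ ¬y1) — ¬y5 is true.
  18. (y1 ∨ ¬y2 ∨ y7) — ¬y2 is true.
  19. (y1 ∨ ¬y5 ∨ y3) — y3 is true.
  20. (y1 ∨ y2 ∨ ¬y7) — ¬y7 is true.
  21. (¬y1 ∨ ¬y7 ∨ y6) — ¬y7 is true.
  22. (y7 ∨ ¬y5 ∨ ¬y3) — ¬y5 is true.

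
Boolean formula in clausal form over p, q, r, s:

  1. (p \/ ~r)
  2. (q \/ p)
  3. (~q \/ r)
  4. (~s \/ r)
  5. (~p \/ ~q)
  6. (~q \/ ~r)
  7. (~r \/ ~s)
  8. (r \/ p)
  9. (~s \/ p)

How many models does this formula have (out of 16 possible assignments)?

Satisfying assignments:
  p=T q=F r=F s=F
  p=T q=F r=T s=F
Count: 2.

2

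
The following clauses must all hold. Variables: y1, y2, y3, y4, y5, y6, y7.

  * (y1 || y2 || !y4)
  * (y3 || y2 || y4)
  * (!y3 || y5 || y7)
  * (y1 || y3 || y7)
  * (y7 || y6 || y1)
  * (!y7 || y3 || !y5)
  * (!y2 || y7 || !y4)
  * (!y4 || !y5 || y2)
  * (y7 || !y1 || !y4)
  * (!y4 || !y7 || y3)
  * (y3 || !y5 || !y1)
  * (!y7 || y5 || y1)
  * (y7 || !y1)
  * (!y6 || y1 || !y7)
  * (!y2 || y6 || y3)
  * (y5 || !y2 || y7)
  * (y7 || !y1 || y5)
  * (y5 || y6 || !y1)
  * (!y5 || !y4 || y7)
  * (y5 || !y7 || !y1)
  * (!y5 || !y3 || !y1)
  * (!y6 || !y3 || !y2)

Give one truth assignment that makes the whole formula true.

y1 = 0  y2 = 1  y3 = 1  y4 = 1  y5 = 1  y6 = 0  y7 = 1

Check each clause:
  1. (!y4 || y2 || y1) — y2 is true.
  2. (y4 || y3 || y2) — y2 is true.
  3. (y5 || !y3 || y7) — y5 is true.
  4. (y3 || y1 || y7) — y3 is true.
  5. (y6 || y7 || y1) — y7 is true.
  6. (y3 || !y5 || !y7) — y3 is true.
  7. (!y4 || !y2 || y7) — y7 is true.
  8. (!y5 || !y4 || y2) — y2 is true.
  9. (!y1 || !y4 || y7) — !y1 is true.
  10. (y3 || !y7 || !y4) — y3 is true.
  11. (!y5 || !y1 || y3) — y3 is true.
  12. (!y7 || y1 || y5) — y5 is true.
  13. (!y1 || y7) — !y1 is true.
  14. (y1 || !y7 || !y6) — !y6 is true.
  15. (y6 || !y2 || y3) — y3 is true.
  16. (!y2 || y7 || y5) — y5 is true.
  17. (y7 || y5 || !y1) — y5 is true.
  18. (y6 || !y1 || y5) — y5 is true.
  19. (!y4 || y7 || !y5) — y7 is true.
  20. (y5 || !y7 || !y1) — y5 is true.
  21. (!y1 || !y5 || !y3) — !y1 is true.
  22. (!y6 || !y3 || !y2) — !y6 is true.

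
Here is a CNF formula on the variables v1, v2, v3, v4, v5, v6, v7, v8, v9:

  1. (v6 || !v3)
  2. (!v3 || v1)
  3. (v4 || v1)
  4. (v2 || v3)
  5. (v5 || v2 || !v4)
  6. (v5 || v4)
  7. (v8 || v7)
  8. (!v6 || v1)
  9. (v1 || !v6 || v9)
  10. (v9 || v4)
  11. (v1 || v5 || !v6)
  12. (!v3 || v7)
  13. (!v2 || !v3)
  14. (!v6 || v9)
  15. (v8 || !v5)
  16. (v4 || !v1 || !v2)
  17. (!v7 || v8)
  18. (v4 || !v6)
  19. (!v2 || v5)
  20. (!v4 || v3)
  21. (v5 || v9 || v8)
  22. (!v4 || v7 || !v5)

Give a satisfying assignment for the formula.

v1=1  v2=0  v3=1  v4=1  v5=1  v6=1  v7=1  v8=1  v9=1

Check each clause:
  1. (v6 || !v3) — v6 is true.
  2. (v1 || !v3) — v1 is true.
  3. (v1 || v4) — v1 is true.
  4. (v3 || v2) — v3 is true.
  5. (!v4 || v5 || v2) — v5 is true.
  6. (v5 || v4) — v4 is true.
  7. (v8 || v7) — v8 is true.
  8. (v1 || !v6) — v1 is true.
  9. (v1 || v9 || !v6) — v9 is true.
  10. (v9 || v4) — v9 is true.
  11. (v5 || !v6 || v1) — v1 is true.
  12. (!v3 || v7) — v7 is true.
  13. (!v2 || !v3) — !v2 is true.
  14. (v9 || !v6) — v9 is true.
  15. (v8 || !v5) — v8 is true.
  16. (!v2 || v4 || !v1) — v4 is true.
  17. (v8 || !v7) — v8 is true.
  18. (v4 || !v6) — v4 is true.
  19. (!v2 || v5) — v5 is true.
  20. (v3 || !v4) — v3 is true.
  21. (v5 || v8 || v9) — v8 is true.
  22. (v7 || !v4 || !v5) — v7 is true.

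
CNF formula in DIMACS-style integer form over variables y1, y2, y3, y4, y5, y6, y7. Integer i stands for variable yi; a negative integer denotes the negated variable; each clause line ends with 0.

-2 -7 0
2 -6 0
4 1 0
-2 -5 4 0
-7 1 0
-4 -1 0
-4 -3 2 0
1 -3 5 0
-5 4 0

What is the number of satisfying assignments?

Case analysis on y4 and y1:
  y4=1, y1=1: a clause becomes empty — 0.
  y4=1, y1=0: 8 of the 32 assignments to (y2,y3,y5,y6,y7) work.
  y4=0, y1=1: y3 free; 4 ways for (y2,y5,y6,y7) × 2^1 = 8.
  y4=0, y1=0: a clause becomes empty — 0.
Total: 0 + 8 + 8 + 0 = 16.

16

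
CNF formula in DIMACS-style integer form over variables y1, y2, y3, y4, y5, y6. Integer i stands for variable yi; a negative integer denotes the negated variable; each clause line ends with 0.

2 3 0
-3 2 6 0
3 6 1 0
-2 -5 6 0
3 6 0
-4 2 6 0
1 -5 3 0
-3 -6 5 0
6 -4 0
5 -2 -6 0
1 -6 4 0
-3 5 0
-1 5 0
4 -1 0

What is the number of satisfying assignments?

The models are:
  y1=0 y2=0 y3=1 y4=1 y5=1 y6=1
  y1=0 y2=1 y3=1 y4=1 y5=1 y6=1
  y1=1 y2=0 y3=1 y4=1 y5=1 y6=1
  y1=1 y2=1 y3=0 y4=1 y5=1 y6=1
  y1=1 y2=1 y3=1 y4=1 y5=1 y6=1
Count: 5.

5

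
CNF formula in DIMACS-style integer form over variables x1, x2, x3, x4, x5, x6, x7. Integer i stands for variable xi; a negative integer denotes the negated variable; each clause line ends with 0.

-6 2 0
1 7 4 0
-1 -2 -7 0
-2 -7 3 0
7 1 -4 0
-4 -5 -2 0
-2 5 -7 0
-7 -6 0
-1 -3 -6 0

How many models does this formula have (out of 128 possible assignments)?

34

Split on x7, then x2.
  x7=1, x2=1: remaining (x1,x3,x4,x5,x6) ∈ {(0,1,0,1,0)} — 1.
  x7=1, x2=0: forces x6=0; x1, x3, x4, x5 free → 2^4 = 16.
  x7=0, x2=1: 9 of the 32 assignments to (x1,x3,x4,x5,x6) work.
  x7=0, x2=0: forces x1=1; x6=0; x3, x4, x5 free → 2^3 = 8.
Total: 1 + 16 + 9 + 8 = 34.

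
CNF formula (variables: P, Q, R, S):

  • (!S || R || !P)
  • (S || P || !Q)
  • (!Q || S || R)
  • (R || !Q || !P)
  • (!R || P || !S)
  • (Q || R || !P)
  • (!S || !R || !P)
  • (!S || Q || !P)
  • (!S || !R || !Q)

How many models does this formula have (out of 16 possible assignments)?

6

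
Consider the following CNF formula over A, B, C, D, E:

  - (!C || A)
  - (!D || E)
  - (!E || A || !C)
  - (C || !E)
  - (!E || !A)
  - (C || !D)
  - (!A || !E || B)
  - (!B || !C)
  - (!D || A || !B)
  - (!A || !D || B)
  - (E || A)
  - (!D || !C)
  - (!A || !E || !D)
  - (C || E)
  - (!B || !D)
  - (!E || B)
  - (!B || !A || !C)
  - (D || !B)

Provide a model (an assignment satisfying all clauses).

Set A = True and propagate.
  then E is forced to False.
  then D is forced to False.
  then C is forced to True.
  then B is forced to False.
Every clause has at least one true literal under this assignment.

A=True, B=False, C=True, D=False, E=False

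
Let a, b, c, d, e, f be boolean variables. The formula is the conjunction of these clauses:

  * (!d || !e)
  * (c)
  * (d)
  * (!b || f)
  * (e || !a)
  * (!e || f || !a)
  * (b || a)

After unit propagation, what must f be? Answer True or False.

True

(c) stands alone — c = True.
(d) stands alone — d = True.
From (!e || !d) and d = True: e = False.
In (!a || e), e is now false; !a must hold, so a = False.
(b || a) with a = False leaves only b, so b = True.
(!b || f): since b = True, the clause reduces to (f). f = True.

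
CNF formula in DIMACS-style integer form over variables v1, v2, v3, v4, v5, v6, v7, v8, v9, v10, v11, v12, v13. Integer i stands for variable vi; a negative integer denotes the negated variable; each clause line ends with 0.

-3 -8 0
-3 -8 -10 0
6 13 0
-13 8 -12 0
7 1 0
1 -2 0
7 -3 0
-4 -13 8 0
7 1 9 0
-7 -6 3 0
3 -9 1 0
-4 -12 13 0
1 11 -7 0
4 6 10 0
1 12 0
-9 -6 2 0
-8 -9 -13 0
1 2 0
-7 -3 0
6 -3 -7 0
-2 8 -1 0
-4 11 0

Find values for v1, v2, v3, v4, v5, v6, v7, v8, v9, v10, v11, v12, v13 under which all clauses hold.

v1 = 1, v2 = 1, v3 = 0, v4 = 0, v5 = 1, v6 = 1, v7 = 0, v8 = 1, v9 = 1, v10 = 0, v11 = 1, v12 = 1, v13 = 0

v11 occurs only positively in the remaining clauses — set v11 = True.
Branch on v1: take v1 = True.
The remaining clauses are satisfied by v2 = True, v3 = False, v4 = False, v5 = True, v6 = True, v7 = False, v8 = True, v9 = True, v10 = False, v12 = True, v13 = False.
Check each clause:
  1. (NOT v8 OR NOT v3) — NOT v3 is true.
  2. (NOT v8 OR NOT v10 OR NOT v3) — NOT v3 is true.
  3. (v6 OR v13) — v6 is true.
  4. (v8 OR NOT v12 OR NOT v13) — v8 is true.
  5. (v1 OR v7) — v1 is true.
  6. (NOT v2 OR v1) — v1 is true.
  7. (NOT v3 OR v7) — NOT v3 is true.
  8. (v8 OR NOT v13 OR NOT v4) — v8 is true.
  9. (v9 OR v7 OR v1) — v1 is true.
  10. (NOT v6 OR NOT v7 OR v3) — NOT v7 is true.
  11. (v3 OR NOT v9 OR v1) — v1 is true.
  12. (v13 OR NOT v4 OR NOT v12) — NOT v4 is true.
  13. (v1 OR NOT v7 OR v11) — v1 is true.
  14. (v6 OR v4 OR v10) — v6 is true.
  15. (v1 OR v12) — v1 is true.
  16. (NOT v9 OR v2 OR NOT v6) — v2 is true.
  17. (NOT v9 OR NOT v8 OR NOT v13) — NOT v13 is true.
  18. (v1 OR v2) — v1 is true.
  19. (NOT v3 OR NOT v7) — NOT v7 is true.
  20. (v6 OR NOT v7 OR NOT v3) — NOT v7 is true.
  21. (NOT v2 OR NOT v1 OR v8) — v8 is true.
  22. (v11 OR NOT v4) — v11 is true.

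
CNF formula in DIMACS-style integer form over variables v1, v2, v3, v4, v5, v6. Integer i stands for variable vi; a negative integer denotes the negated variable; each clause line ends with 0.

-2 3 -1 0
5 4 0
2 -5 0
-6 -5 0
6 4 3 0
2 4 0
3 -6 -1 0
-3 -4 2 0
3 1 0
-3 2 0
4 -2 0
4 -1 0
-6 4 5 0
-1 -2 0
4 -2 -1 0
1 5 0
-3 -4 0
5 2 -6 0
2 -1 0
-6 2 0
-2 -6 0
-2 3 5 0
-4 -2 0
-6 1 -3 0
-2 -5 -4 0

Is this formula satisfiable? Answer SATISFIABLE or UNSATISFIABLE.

UNSATISFIABLE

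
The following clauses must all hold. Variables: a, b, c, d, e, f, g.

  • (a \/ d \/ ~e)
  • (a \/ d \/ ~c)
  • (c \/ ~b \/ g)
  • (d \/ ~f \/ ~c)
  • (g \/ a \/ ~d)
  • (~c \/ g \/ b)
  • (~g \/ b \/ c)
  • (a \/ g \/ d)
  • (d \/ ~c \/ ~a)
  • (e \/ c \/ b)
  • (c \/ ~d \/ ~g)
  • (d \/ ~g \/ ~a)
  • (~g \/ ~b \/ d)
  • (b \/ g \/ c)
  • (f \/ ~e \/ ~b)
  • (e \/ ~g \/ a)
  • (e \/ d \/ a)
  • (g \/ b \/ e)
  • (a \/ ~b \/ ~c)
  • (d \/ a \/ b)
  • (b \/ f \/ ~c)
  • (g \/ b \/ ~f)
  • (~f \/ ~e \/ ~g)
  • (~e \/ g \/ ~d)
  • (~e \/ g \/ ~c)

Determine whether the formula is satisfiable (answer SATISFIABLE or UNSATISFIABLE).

SATISFIABLE

Set a = True and propagate.
Branch on b: take b = True.
Branch on c: take c = True.
  then d is forced to True.
For the remaining variables, e = False, f = True, g = False works.
So a=True, b=True, c=True, d=True, e=False, f=True, g=False is a satisfying assignment.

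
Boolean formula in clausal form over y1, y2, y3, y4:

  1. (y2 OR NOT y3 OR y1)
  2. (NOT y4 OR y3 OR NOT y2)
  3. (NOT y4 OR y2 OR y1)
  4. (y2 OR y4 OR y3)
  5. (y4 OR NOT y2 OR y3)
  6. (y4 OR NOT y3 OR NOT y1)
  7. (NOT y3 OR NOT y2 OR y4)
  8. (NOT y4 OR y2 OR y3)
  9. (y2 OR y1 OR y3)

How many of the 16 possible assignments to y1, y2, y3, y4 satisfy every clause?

3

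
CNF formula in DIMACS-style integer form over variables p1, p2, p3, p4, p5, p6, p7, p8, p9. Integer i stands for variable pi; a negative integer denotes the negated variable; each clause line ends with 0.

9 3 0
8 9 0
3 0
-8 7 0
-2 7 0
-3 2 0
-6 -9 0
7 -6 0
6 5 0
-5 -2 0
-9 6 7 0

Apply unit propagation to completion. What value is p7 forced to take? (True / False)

True

(p3) stands alone — p3 = True.
From (~p3 | p2) and p3 = True: p2 = True.
In (~p2 | p7), ~p2 is now false; p7 must hold, so p7 = True.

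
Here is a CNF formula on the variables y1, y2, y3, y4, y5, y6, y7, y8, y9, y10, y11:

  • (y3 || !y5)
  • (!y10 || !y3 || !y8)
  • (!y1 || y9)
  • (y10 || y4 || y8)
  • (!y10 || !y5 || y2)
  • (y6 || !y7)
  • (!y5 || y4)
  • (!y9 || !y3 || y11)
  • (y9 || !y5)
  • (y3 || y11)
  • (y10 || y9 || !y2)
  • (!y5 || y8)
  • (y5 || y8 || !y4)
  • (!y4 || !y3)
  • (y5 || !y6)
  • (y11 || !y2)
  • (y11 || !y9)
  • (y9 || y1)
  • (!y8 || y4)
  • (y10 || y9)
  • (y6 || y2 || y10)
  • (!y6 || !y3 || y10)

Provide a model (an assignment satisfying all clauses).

y1 = T, y2 = T, y3 = F, y4 = F, y5 = F, y6 = F, y7 = F, y8 = F, y9 = T, y10 = T, y11 = T

y7 occurs only negated in the remaining clauses — set y7 = False.
y11 occurs only positively in the remaining clauses — set y11 = True.
Set y1 = True and propagate.
  then y9 is forced to True.
Try y2 = True.
For the remaining variables, y3 = False, y4 = False, y5 = False, y6 = False, y8 = False, y10 = True works.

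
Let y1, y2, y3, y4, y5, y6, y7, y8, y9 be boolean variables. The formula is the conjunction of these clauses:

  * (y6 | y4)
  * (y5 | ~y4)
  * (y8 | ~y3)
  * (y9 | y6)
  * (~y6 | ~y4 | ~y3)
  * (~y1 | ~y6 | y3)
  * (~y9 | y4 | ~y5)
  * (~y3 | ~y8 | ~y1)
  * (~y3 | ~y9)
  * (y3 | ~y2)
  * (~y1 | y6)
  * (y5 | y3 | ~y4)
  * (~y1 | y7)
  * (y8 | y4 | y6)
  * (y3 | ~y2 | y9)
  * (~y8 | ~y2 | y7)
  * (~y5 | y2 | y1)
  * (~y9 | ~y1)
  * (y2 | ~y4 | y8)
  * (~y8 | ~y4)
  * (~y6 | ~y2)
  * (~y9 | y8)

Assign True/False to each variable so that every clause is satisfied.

Pure literal: y7 appears only positively; assign y7 = True.
Branch on y1: take y1 = False.
Set y2 = False and propagate.
  then y5 is forced to False.
  then y4 is forced to False.
  then y6 is forced to True.
Set y3 = True and propagate.
  then y8 is forced to True.
  then y9 is forced to False.

y1=F  y2=F  y3=T  y4=F  y5=F  y6=T  y7=T  y8=T  y9=F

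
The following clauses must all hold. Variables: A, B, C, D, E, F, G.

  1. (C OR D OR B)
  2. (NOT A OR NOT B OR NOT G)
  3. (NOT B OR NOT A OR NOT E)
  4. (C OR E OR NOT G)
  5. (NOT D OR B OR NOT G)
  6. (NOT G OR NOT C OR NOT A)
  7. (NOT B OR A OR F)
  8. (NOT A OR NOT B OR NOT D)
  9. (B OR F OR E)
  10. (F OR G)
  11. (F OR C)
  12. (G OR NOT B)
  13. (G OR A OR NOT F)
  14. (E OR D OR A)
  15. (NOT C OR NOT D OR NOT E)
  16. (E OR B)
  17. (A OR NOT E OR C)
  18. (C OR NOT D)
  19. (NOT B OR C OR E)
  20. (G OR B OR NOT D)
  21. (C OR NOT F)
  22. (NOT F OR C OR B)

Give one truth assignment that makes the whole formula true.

A=True, B=False, C=True, D=False, E=True, F=True, G=False

Branch on A: take A = True.
Try B = False.
  then E is forced to True.
Set C = True and propagate.
  then G is forced to False.
  then F is forced to True.
  then D is forced to False.
Every clause has at least one true literal under this assignment.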